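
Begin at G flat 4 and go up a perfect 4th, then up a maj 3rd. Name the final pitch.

E flat 5

A perfect fourth up from Gb4 is Cb5.
Cb5 up a major third → Eb5 (4 semitones).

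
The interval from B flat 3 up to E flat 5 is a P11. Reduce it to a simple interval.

Each octave removed subtracts seven from the number: 11 − 7 = 4.
That makes a perfect eleventh a compound perfect fourth — an octave plus a perfect fourth.

P4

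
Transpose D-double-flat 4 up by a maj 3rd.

F-flat 4

The third takes the letter from D up to F.
A major third is 4 semitones; 4 semitones up from Dbb4 gives Fb4.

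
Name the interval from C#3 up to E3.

C to E spans three letter names (C-D-E) — that makes it a third of some quality.
A major third would be 4 semitones, but C#3 to E3 is 3 — one semitone narrower, making it a minor third.

minor 3rd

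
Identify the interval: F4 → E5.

major seventh

F to E spans seven letter names (F-G-A-B-C-D-E) — that makes it a seventh of some quality.
Counting semitones, F4→E5 is 11, which is the major seventh.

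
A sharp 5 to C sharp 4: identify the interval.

Descending from A#5 to C#4 is the same interval as ascending C#4 to A#5.
C to A spans six letter names (C-D-E-F-G-A), plus an octave — that makes it a thirteenth of some quality.
C#4 to A#5 is 21 semitones, matching the major thirteenth exactly, so the quality is major.
(Equivalently, a compound major sixth: a major sixth plus an octave.)

major thirteenth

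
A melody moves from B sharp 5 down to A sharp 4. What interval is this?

major ninth

Descending from B#5 to A#4 is the same interval as ascending A#4 to B#5.
A to B spans two letter names (A-B), plus an octave — that makes it a ninth of some quality.
The major ninth spans 14 semitones, and A#4 to B#5 is exactly 14 semitones — so this is a major ninth.
(Equivalently, a compound major second: a major second plus an octave.)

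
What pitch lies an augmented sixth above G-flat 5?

E 6

Six letter names up from G: E.
An augmented sixth is 10 semitones; 10 semitones up from Gb5 gives E6.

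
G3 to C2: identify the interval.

Descending from G3 to C2 is the same interval as ascending C2 to G3.
C to G spans five letter names (C-D-E-F-G), plus an octave, so the interval is some kind of twelfth.
The perfect twelfth spans 19 semitones, and C2 to G3 is exactly 19 semitones — so this is a perfect twelfth.
(Equivalently, a compound perfect fifth: a perfect fifth plus an octave.)

P12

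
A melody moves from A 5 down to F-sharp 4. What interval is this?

Descending from A5 to F#4 is the same interval as ascending F#4 to A5.
F to A spans three letter names (F-G-A), plus an octave — that makes it a tenth of some quality.
At 15 semitones, F#4→A5 falls one short of a major tenth: minor.
(Equivalently, a compound minor third: a minor third plus an octave.)

minor tenth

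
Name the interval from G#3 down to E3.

Descending from G#3 to E3 is the same interval as ascending E3 to G#3.
E to G spans three letter names (E-F-G) — that makes it a third of some quality.
E3 to G#3 is 4 semitones, matching the major third exactly, so the quality is major.

major third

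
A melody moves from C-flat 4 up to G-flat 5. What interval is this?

P12

C to G spans five letter names (C-D-E-F-G), plus an octave: a twelfth.
Cb4 to Gb5 is 19 semitones, matching the perfect twelfth exactly, so the quality is perfect.
(Equivalently, a compound perfect fifth: a perfect fifth plus an octave.)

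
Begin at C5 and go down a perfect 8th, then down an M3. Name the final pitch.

Ab3

C5 down a perfect octave → C4 (12 semitones).
C4 down a major third → Ab3 (4 semitones).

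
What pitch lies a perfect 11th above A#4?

D#6

Counting four letter names plus an octave up from A lands on D.
A perfect eleventh spans 17 semitones, so from A#4 the target pitch is D#6.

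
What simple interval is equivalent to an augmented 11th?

Subtracting seven from the interval number removes an octave: 11 − 7 = 4.
Quality carries through unchanged, so the simple form is an augmented fourth.

augmented 4th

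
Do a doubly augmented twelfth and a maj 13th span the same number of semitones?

A doubly augmented twelfth = 21 semitones = a major thirteenth; enharmonically equal.

Yes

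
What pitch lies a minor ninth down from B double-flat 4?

A flat 3

The ninth's letter: B down two letter names plus an octave → A.
Moving 13 semitones down from Bbb4 (the size of a minor ninth) reaches Ab3.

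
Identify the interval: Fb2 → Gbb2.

minor 2nd

F to G spans two letter names (F-G) — that makes it a second of some quality.
At 1 semitone, Fb2→Gbb2 falls one short of a major second: minor.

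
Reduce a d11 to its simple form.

diminished fourth

Subtracting seven from the interval number removes an octave: 11 − 7 = 4.
That makes a diminished eleventh a compound diminished fourth — an octave plus a diminished fourth.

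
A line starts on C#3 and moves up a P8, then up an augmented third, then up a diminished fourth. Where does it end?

A#4

C#3 up a perfect octave → C#4 (12 semitones).
C#4 up an augmented third → E##4 (5 semitones).
Up a diminished fourth from E##4: A#4 (4 semitones up).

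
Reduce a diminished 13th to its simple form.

diminished 6th

Subtracting seven from the interval number removes an octave: 13 − 7 = 6.
So a diminished thirteenth is an octave plus a diminished sixth. The quality is unchanged.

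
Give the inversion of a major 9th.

minor seventh

First reduce the compound major ninth to its simple form, a major second.
The rule of nine gives the new number: 9 − 2 = 7, so a second becomes a seventh.
The quality also flips — major becomes minor — giving a minor seventh.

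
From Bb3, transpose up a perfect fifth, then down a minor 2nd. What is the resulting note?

E4

Up a perfect fifth from Bb3: F4 (7 semitones up).
A minor second down from F4 is E4.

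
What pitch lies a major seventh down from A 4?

B flat 3

Counting seven letter names down from A lands on B.
Moving 11 semitones down from A4 (the size of a major seventh) reaches Bb3.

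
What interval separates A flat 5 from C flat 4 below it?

major thirteenth

Descending from Ab5 to Cb4 is the same interval as ascending Cb4 to Ab5.
C to A spans six letter names (C-D-E-F-G-A), plus an octave: a thirteenth.
Counting semitones, Cb4→Ab5 is 21, which is the major thirteenth.
(Equivalently, a compound major sixth: a major sixth plus an octave.)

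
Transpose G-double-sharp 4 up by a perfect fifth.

Five letter names up from G: D.
Moving 7 semitones up from G##4 (the size of a perfect fifth) reaches D##5.

D-double-sharp 5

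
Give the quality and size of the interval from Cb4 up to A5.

augmented thirteenth

C to A spans six letter names (C-D-E-F-G-A), plus an octave — that makes it a thirteenth of some quality.
The major thirteenth is 21 semitones; here we have 22, one semitone wider: augmented.
(Equivalently, a compound augmented sixth: an augmented sixth plus an octave.)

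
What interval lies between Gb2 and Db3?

perfect fifth

G to D spans five letter names (G-A-B-C-D), so the interval is some kind of fifth.
Counting semitones, Gb2→Db3 is 7, which is the perfect fifth.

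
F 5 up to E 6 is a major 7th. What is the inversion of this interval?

m2

Inverted interval numbers add to nine, so a seventh pairs with a second (7 + 2 = 9).
Quality inverts too: major becomes minor. That makes the inversion a minor second.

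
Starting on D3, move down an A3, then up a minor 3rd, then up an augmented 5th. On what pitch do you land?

Ab3

D3 down an augmented third → Bbb2 (5 semitones).
A minor third up from Bbb2 is Dbb3.
Dbb3 up an augmented fifth → Ab3 (8 semitones).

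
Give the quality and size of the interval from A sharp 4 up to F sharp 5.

m6

A to F spans six letter names (A-B-C-D-E-F) — that makes it a sixth of some quality.
A major sixth would be 9 semitones, but A#4 to F#5 is 8 — one semitone narrower, making it a minor sixth.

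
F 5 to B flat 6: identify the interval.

P11

F to B spans four letter names (F-G-A-B), plus an octave, so the interval is some kind of eleventh.
The perfect eleventh spans 17 semitones, and F5 to Bb6 is exactly 17 semitones — so this is a perfect eleventh.
(Equivalently, a compound perfect fourth: a perfect fourth plus an octave.)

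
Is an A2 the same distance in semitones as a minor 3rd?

Yes

Both span 3 semitones: an augmented second and a minor third are the same chromatic distance.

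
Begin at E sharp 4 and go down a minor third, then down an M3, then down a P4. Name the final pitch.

E#4 down a minor third → C##4 (3 semitones).
C##4 down a major third → A#3 (4 semitones).
A perfect fourth down from A#3 is E#3.

E sharp 3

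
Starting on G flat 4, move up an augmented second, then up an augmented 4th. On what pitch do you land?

Gb4 up an augmented second → A4 (3 semitones).
Up an augmented fourth from A4: D#5 (6 semitones up).

D sharp 5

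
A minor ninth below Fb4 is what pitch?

The ninth's letter: F down two letter names plus an octave → E.
A minor ninth spans 13 semitones, so from Fb4 the target pitch is Eb3.

Eb3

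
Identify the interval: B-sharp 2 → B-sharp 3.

B to B is the same letter name, plus an octave: an octave.
Counting semitones, B#2→B#3 is 12, which is the perfect octave.

perfect octave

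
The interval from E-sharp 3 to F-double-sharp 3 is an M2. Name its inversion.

minor 7th

The rule of nine gives the new number: 9 − 2 = 7, so a second becomes a seventh.
Quality inverts too: major becomes minor. That makes the inversion a minor seventh.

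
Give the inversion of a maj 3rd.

minor sixth

Interval numbers invert to sum to nine: 3 + 6 = 9, so a third inverts to a sixth.
And major becomes minor under inversion, so we get a minor sixth.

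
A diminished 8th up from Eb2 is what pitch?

For an octave the letter name doesn't change: still E, an octave up.
Moving 11 semitones up from Eb2 (the size of a diminished octave) reaches Ebb3.

Ebb3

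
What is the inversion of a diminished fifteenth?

augmented unison

First reduce the compound diminished fifteenth to its simple form, a diminished octave.
Inverted interval numbers add to nine, so an octave pairs with a unison (8 + 1 = 9).
Quality inverts too: diminished becomes augmented. That makes the inversion an augmented unison.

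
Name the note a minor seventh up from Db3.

Cb4

Seven letter names up from D: C.
A minor seventh is 10 semitones; 10 semitones up from Db3 gives Cb4.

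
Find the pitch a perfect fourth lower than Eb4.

Bb3

Counting four letter names down from E lands on B.
A perfect fourth is 5 semitones; 5 semitones down from Eb4 gives Bb3.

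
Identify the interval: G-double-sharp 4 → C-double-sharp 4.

Descending from G##4 to C##4 is the same interval as ascending C##4 to G##4.
C to G spans five letter names (C-D-E-F-G): a fifth.
C##4 to G##4 is 7 semitones, matching the perfect fifth exactly, so the quality is perfect.

P5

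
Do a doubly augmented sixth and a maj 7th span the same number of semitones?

Both span 11 semitones: a doubly augmented sixth and a major seventh are the same chromatic distance.

Yes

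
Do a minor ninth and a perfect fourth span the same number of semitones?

No

13 semitones (minor ninth) vs 5 semitones (perfect fourth): not equal.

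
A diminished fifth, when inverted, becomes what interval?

augmented fourth

Inverted interval numbers add to nine, so a fifth pairs with a fourth (5 + 4 = 9).
And diminished becomes augmented under inversion, so we get an augmented fourth.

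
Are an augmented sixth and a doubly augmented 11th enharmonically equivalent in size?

No

An augmented sixth spans 10 semitones; a doubly augmented eleventh spans 19 semitones. They differ by 9.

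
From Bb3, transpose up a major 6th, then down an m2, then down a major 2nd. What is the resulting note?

A major sixth up from Bb3 is G4.
A minor second down from G4 is F#4.
Down a major second from F#4: E4 (2 semitones down).

E4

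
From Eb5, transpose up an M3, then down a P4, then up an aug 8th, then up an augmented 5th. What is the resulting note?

A##6

Up a major third from Eb5: G5 (4 semitones up).
Down a perfect fourth from G5: D5 (5 semitones down).
Up an augmented octave from D5: D#6 (13 semitones up).
D#6 up an augmented fifth → A##6 (8 semitones).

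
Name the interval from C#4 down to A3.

Descending from C#4 to A3 is the same interval as ascending A3 to C#4.
A to C spans three letter names (A-B-C) — that makes it a third of some quality.
A3 to C#4 is 4 semitones, matching the major third exactly, so the quality is major.

M3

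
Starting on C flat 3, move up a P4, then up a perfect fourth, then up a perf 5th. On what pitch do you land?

F flat 4

Up a perfect fourth from Cb3: Fb3 (5 semitones up).
Up a perfect fourth from Fb3: Bbb3 (5 semitones up).
A perfect fifth up from Bbb3 is Fb4.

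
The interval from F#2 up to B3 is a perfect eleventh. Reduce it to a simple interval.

Subtracting seven from the interval number removes an octave: 11 − 7 = 4.
Quality carries through unchanged, so the simple form is a perfect fourth.

perfect 4th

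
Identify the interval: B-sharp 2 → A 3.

B to A spans seven letter names (B-C-D-E-F-G-A): a seventh.
B#2 to A3 spans 9 semitones — two semitones narrower than the major seventh (11) — giving a diminished seventh.

diminished seventh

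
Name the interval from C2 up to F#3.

C to F spans four letter names (C-D-E-F), plus an octave, so the interval is some kind of eleventh.
A perfect eleventh would be 17 semitones; C2 to F#3 is 18, one semitone wider, so the interval is augmented.
(Equivalently, a compound augmented fourth: an augmented fourth plus an octave.)

augmented 11th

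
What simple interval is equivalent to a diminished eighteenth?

Each octave removed subtracts seven from the number: 18 − 14 = 4.
That makes a diminished eighteenth a compound diminished fourth — 2 octaves plus a diminished fourth.

diminished fourth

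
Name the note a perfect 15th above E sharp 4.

E sharp 6

A fifteenth keeps the letter name E, two octaves up from E.
A perfect fifteenth spans 24 semitones, so from E#4 the target pitch is E#6.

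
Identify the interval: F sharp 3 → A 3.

minor third

F to A spans three letter names (F-G-A) — that makes it a third of some quality.
A major third would be 4 semitones, but F#3 to A3 is 3 — one semitone narrower, making it a minor third.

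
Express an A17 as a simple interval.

Take out 2 octaves (14 from the number): 17 − 14 = 3.
So an augmented seventeenth is 2 octaves plus an augmented third. The quality is unchanged.

augmented 3rd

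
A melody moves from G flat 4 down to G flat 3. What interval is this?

Descending from Gb4 to Gb3 is the same interval as ascending Gb3 to Gb4.
G to G is the same letter name, plus an octave, so the interval is some kind of octave.
Gb3 to Gb4 is 12 semitones, matching the perfect octave exactly, so the quality is perfect.

perfect 8th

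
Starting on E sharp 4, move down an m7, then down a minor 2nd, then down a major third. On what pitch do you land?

A minor seventh down from E#4 is F##3.
A minor second down from F##3 is E##3.
Down a major third from E##3: C##3 (4 semitones down).

C double-sharp 3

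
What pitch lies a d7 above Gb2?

The seventh takes the letter from G up to F.
Moving 9 semitones up from Gb2 (the size of a diminished seventh) reaches Fbb3.

Fbb3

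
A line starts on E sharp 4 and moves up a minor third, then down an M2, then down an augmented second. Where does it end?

E flat 4

Up a minor third from E#4: G#4 (3 semitones up).
Down a major second from G#4: F#4 (2 semitones down).
F#4 down an augmented second → Eb4 (3 semitones).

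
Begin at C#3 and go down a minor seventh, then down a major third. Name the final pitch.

B1

Down a minor seventh from C#3: D#2 (10 semitones down).
D#2 down a major third → B1 (4 semitones).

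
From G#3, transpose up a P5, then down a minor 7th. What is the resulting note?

Up a perfect fifth from G#3: D#4 (7 semitones up).
A minor seventh down from D#4 is E#3.

E#3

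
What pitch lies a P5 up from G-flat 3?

Five letter names up from G: D.
Moving 7 semitones up from Gb3 (the size of a perfect fifth) reaches Db4.

D-flat 4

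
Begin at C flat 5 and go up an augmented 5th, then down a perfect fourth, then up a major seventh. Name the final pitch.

C sharp 6

An augmented fifth up from Cb5 is G5.
A perfect fourth down from G5 is D5.
Up a major seventh from D5: C#6 (11 semitones up).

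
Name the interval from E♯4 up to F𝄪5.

major ninth

E to F spans two letter names (E-F), plus an octave — that makes it a ninth of some quality.
The major ninth spans 14 semitones, and E#4 to F##5 is exactly 14 semitones — so this is a major ninth.
(Equivalently, a compound major second: a major second plus an octave.)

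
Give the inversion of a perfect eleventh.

perfect fifth

First reduce the compound perfect eleventh to its simple form, a perfect fourth.
Interval numbers invert to sum to nine: 4 + 5 = 9, so a fourth inverts to a fifth.
The quality also flips — perfect stays perfect — giving a perfect fifth.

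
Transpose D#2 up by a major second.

E#2

The second takes the letter from D up to E.
Moving 2 semitones up from D#2 (the size of a major second) reaches E#2.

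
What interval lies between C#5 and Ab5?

diminished 6th

C to A spans six letter names (C-D-E-F-G-A) — that makes it a sixth of some quality.
A major sixth would be 9 semitones; C#5 to Ab5 is 7, two semitones narrower, so the interval is diminished.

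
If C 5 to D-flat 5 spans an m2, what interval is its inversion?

major seventh

Inverted interval numbers add to nine, so a second pairs with a seventh (2 + 7 = 9).
And minor becomes major under inversion, so we get a major seventh.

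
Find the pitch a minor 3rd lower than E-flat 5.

C 5

The third takes the letter from E down to C.
A minor third is 3 semitones; 3 semitones down from Eb5 gives C5.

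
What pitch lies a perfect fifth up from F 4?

C 5

Five letter names up from F: C.
Moving 7 semitones up from F4 (the size of a perfect fifth) reaches C5.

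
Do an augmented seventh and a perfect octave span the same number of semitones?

An augmented seventh = 12 semitones = a perfect octave; enharmonically equal.

Yes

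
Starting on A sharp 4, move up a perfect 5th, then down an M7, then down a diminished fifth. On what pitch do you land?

B sharp 3

A perfect fifth up from A#4 is E#5.
Down a major seventh from E#5: F#4 (11 semitones down).
Down a diminished fifth from F#4: B#3 (6 semitones down).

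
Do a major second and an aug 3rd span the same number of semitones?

2 semitones (major second) vs 5 semitones (augmented third): not equal.

No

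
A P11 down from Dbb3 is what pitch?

Abb1

The eleventh's letter: D down four letter names plus an octave → A.
Moving 17 semitones down from Dbb3 (the size of a perfect eleventh) reaches Abb1.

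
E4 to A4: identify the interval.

E to A spans four letter names (E-F-G-A): a fourth.
E4 to A4 is 5 semitones, matching the perfect fourth exactly, so the quality is perfect.

perfect 4th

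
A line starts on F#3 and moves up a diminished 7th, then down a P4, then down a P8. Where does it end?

Bb2

Up a diminished seventh from F#3: Eb4 (9 semitones up).
Down a perfect fourth from Eb4: Bb3 (5 semitones down).
Bb3 down a perfect octave → Bb2 (12 semitones).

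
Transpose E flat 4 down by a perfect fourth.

The fourth takes the letter from E down to B.
Moving 5 semitones down from Eb4 (the size of a perfect fourth) reaches Bb3.

B flat 3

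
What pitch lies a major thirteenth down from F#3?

A1

The thirteenth's letter: F down six letter names plus an octave → A.
Moving 21 semitones down from F#3 (the size of a major thirteenth) reaches A1.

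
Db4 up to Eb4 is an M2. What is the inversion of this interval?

minor 7th

Interval numbers invert to sum to nine: 2 + 7 = 9, so a second inverts to a seventh.
Quality inverts too: major becomes minor. That makes the inversion a minor seventh.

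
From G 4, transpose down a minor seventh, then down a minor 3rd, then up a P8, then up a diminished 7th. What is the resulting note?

E flat 5

G4 down a minor seventh → A3 (10 semitones).
A3 down a minor third → F#3 (3 semitones).
Up a perfect octave from F#3: F#4 (12 semitones up).
A diminished seventh up from F#4 is Eb5.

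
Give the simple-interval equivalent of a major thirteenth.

Each octave removed subtracts seven from the number: 13 − 7 = 6.
That makes a major thirteenth a compound major sixth — an octave plus a major sixth.

major sixth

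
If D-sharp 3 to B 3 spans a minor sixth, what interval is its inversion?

Inverted interval numbers add to nine, so a sixth pairs with a third (6 + 3 = 9).
And minor becomes major under inversion, so we get a major third.

M3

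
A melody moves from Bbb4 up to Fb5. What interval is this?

P5

B to F spans five letter names (B-C-D-E-F): a fifth.
Bbb4 to Fb5 is 7 semitones, matching the perfect fifth exactly, so the quality is perfect.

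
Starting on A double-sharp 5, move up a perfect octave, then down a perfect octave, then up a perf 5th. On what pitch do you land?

A perfect octave up from A##5 is A##6.
Down a perfect octave from A##6: A##5 (12 semitones down).
A perfect fifth up from A##5 is E##6.

E double-sharp 6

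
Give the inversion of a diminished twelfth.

augmented fourth

First reduce the compound diminished twelfth to its simple form, a diminished fifth.
Inverted interval numbers add to nine, so a fifth pairs with a fourth (5 + 4 = 9).
And diminished becomes augmented under inversion, so we get an augmented fourth.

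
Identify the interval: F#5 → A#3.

minor 13th

Descending from F#5 to A#3 is the same interval as ascending A#3 to F#5.
A to F spans six letter names (A-B-C-D-E-F), plus an octave: a thirteenth.
At 20 semitones, A#3→F#5 falls one short of a major thirteenth: minor.
(Equivalently, a compound minor sixth: a minor sixth plus an octave.)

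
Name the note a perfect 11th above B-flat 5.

Counting four letter names plus an octave up from B lands on E.
A perfect eleventh is 17 semitones; 17 semitones up from Bb5 gives Eb7.

E-flat 7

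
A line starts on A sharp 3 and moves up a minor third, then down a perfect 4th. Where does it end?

G sharp 3

A minor third up from A#3 is C#4.
Down a perfect fourth from C#4: G#3 (5 semitones down).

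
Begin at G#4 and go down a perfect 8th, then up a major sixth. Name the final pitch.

G#4 down a perfect octave → G#3 (12 semitones).
Up a major sixth from G#3: E#4 (9 semitones up).

E#4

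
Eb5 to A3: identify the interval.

diminished twelfth

Descending from Eb5 to A3 is the same interval as ascending A3 to Eb5.
A to E spans five letter names (A-B-C-D-E), plus an octave — that makes it a twelfth of some quality.
The perfect twelfth is 19 semitones; here we have 18, one semitone narrower: diminished.
(Equivalently, a compound diminished fifth: a diminished fifth plus an octave.)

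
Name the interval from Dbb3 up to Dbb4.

P8

D to D is the same letter name, plus an octave — that makes it an octave of some quality.
Dbb3 to Dbb4 is 12 semitones, matching the perfect octave exactly, so the quality is perfect.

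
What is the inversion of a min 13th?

First reduce the compound minor thirteenth to its simple form, a minor sixth.
Inverted interval numbers add to nine, so a sixth pairs with a third (6 + 3 = 9).
Quality inverts too: minor becomes major. That makes the inversion a major third.

M3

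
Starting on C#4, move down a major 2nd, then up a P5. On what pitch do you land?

C#4 down a major second → B3 (2 semitones).
Up a perfect fifth from B3: F#4 (7 semitones up).

F#4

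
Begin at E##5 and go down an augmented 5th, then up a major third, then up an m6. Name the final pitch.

An augmented fifth down from E##5 is A#4.
A major third up from A#4 is C##5.
Up a minor sixth from C##5: A#5 (8 semitones up).

A#5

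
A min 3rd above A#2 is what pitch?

C#3

Counting three letter names up from A lands on C.
A minor third is 3 semitones; 3 semitones up from A#2 gives C#3.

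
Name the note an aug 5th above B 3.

F double-sharp 4

Counting five letter names up from B lands on F.
Moving 8 semitones up from B3 (the size of an augmented fifth) reaches F##4.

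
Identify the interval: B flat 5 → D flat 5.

Descending from Bb5 to Db5 is the same interval as ascending Db5 to Bb5.
D to B spans six letter names (D-E-F-G-A-B) — that makes it a sixth of some quality.
Db5 to Bb5 is 9 semitones, matching the major sixth exactly, so the quality is major.

M6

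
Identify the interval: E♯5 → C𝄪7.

E to C spans six letter names (E-F-G-A-B-C), plus an octave, so the interval is some kind of thirteenth.
The major thirteenth spans 21 semitones, and E#5 to C##7 is exactly 21 semitones — so this is a major thirteenth.
(Equivalently, a compound major sixth: a major sixth plus an octave.)

major thirteenth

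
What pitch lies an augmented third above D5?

F##5

Counting three letter names up from D lands on F.
Moving 5 semitones up from D5 (the size of an augmented third) reaches F##5.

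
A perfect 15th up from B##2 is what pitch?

For a fifteenth the letter name doesn't change: still B, two octaves up.
A perfect fifteenth is 24 semitones; 24 semitones up from B##2 gives B##4.

B##4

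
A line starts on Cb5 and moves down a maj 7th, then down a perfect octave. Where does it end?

A major seventh down from Cb5 is Dbb4.
A perfect octave down from Dbb4 is Dbb3.

Dbb3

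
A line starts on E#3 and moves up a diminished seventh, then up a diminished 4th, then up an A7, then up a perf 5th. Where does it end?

Up a diminished seventh from E#3: D4 (9 semitones up).
A diminished fourth up from D4 is Gb4.
An augmented seventh up from Gb4 is F#5.
Up a perfect fifth from F#5: C#6 (7 semitones up).

C#6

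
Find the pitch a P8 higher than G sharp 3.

For an octave the letter name doesn't change: still G, an octave up.
Moving 12 semitones up from G#3 (the size of a perfect octave) reaches G#4.

G sharp 4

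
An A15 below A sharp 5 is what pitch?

A 3

A fifteenth keeps the letter name A, two octaves down from A.
An augmented fifteenth spans 25 semitones, so from A#5 the target pitch is A3.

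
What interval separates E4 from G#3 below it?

Descending from E4 to G#3 is the same interval as ascending G#3 to E4.
G to E spans six letter names (G-A-B-C-D-E) — that makes it a sixth of some quality.
At 8 semitones, G#3→E4 falls one short of a major sixth: minor.

minor sixth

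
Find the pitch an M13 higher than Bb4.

G6

Counting six letter names plus an octave up from B lands on G.
Moving 21 semitones up from Bb4 (the size of a major thirteenth) reaches G6.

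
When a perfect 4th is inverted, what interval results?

The rule of nine gives the new number: 9 − 4 = 5, so a fourth becomes a fifth.
Quality inverts too: perfect stays perfect. That makes the inversion a perfect fifth.

perfect 5th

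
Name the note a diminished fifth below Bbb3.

Five letter names down from B: E.
A diminished fifth is 6 semitones; 6 semitones down from Bbb3 gives Eb3.

Eb3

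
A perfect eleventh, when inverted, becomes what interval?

perfect fifth

First reduce the compound perfect eleventh to its simple form, a perfect fourth.
The rule of nine gives the new number: 9 − 4 = 5, so a fourth becomes a fifth.
And perfect stays perfect under inversion, so we get a perfect fifth.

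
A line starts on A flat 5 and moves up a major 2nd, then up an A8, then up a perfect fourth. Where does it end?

Ab5 up a major second → Bb5 (2 semitones).
Bb5 up an augmented octave → B6 (13 semitones).
Up a perfect fourth from B6: E7 (5 semitones up).

E 7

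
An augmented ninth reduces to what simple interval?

augmented 2nd

Take out an octave (7 from the number): 9 − 7 = 2.
Quality carries through unchanged, so the simple form is an augmented second.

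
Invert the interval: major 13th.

minor 3rd

First reduce the compound major thirteenth to its simple form, a major sixth.
The rule of nine gives the new number: 9 − 6 = 3, so a sixth becomes a third.
And major becomes minor under inversion, so we get a minor third.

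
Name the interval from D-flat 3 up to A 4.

D to A spans five letter names (D-E-F-G-A), plus an octave, so the interval is some kind of twelfth.
The perfect twelfth is 19 semitones; here we have 20, one semitone wider: augmented.
(Equivalently, a compound augmented fifth: an augmented fifth plus an octave.)

augmented twelfth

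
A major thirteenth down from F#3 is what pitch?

A1

Counting six letter names plus an octave down from F lands on A.
A major thirteenth is 21 semitones; 21 semitones down from F#3 gives A1.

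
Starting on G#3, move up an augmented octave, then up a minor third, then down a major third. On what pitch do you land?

G#3 up an augmented octave → G##4 (13 semitones).
G##4 up a minor third → B#4 (3 semitones).
A major third down from B#4 is G#4.

G#4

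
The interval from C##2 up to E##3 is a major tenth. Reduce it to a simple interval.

major 3rd

Subtracting seven from the interval number removes an octave: 10 − 7 = 3.
Quality carries through unchanged, so the simple form is a major third.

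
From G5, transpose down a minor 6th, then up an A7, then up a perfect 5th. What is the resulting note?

G5 down a minor sixth → B4 (8 semitones).
B4 up an augmented seventh → A##5 (12 semitones).
Up a perfect fifth from A##5: E##6 (7 semitones up).

E##6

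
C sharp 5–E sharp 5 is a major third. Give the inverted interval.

Inverted interval numbers add to nine, so a third pairs with a sixth (3 + 6 = 9).
The quality also flips — major becomes minor — giving a minor sixth.

m6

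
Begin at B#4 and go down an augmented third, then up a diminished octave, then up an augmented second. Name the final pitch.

A5

An augmented third down from B#4 is G4.
Up a diminished octave from G4: Gb5 (11 semitones up).
An augmented second up from Gb5 is A5.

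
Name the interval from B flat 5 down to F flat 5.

A4

Descending from Bb5 to Fb5 is the same interval as ascending Fb5 to Bb5.
F to B spans four letter names (F-G-A-B): a fourth.
The perfect fourth is 5 semitones; here we have 6, one semitone wider: augmented.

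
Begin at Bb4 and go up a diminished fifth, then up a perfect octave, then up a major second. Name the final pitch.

A diminished fifth up from Bb4 is Fb5.
A perfect octave up from Fb5 is Fb6.
Up a major second from Fb6: Gb6 (2 semitones up).

Gb6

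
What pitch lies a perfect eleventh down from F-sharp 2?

Four letters down from F (plus an octave) reaches C.
A perfect eleventh spans 17 semitones, so from F#2 the target pitch is C#1.

C-sharp 1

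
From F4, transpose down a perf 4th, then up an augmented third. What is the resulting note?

F4 down a perfect fourth → C4 (5 semitones).
Up an augmented third from C4: E#4 (5 semitones up).

E#4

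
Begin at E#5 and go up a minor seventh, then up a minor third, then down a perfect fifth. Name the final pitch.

B5

Up a minor seventh from E#5: D#6 (10 semitones up).
Up a minor third from D#6: F#6 (3 semitones up).
F#6 down a perfect fifth → B5 (7 semitones).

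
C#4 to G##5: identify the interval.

C to G spans five letter names (C-D-E-F-G), plus an octave, so the interval is some kind of twelfth.
C#4 to G##5 spans 20 semitones — one semitone wider than the perfect twelfth (19) — giving an augmented twelfth.
(Equivalently, a compound augmented fifth: an augmented fifth plus an octave.)

A12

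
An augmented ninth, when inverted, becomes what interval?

First reduce the compound augmented ninth to its simple form, an augmented second.
Interval numbers invert to sum to nine: 2 + 7 = 9, so a second inverts to a seventh.
The quality also flips — augmented becomes diminished — giving a diminished seventh.

diminished 7th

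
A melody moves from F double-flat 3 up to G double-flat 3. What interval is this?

major second

F to G spans two letter names (F-G), so the interval is some kind of second.
Fbb3 to Gbb3 is 2 semitones, matching the major second exactly, so the quality is major.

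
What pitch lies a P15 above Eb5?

Eb7

A fifteenth keeps the letter name E, two octaves up from E.
A perfect fifteenth spans 24 semitones, so from Eb5 the target pitch is Eb7.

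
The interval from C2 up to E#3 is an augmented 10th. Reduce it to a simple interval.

A3

Each octave removed subtracts seven from the number: 10 − 7 = 3.
So an augmented tenth is an octave plus an augmented third. The quality is unchanged.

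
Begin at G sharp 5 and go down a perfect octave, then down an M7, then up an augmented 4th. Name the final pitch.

D sharp 4

A perfect octave down from G#5 is G#4.
Down a major seventh from G#4: A3 (11 semitones down).
A3 up an augmented fourth → D#4 (6 semitones).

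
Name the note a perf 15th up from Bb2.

The letter stays B (same as the start), shifted two octaves up.
A perfect fifteenth is 24 semitones; 24 semitones up from Bb2 gives Bb4.

Bb4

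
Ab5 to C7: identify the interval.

major 10th

A to C spans three letter names (A-B-C), plus an octave: a tenth.
The major tenth spans 16 semitones, and Ab5 to C7 is exactly 16 semitones — so this is a major tenth.
(Equivalently, a compound major third: a major third plus an octave.)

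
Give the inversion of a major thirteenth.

First reduce the compound major thirteenth to its simple form, a major sixth.
Interval numbers invert to sum to nine: 6 + 3 = 9, so a sixth inverts to a third.
The quality also flips — major becomes minor — giving a minor third.

m3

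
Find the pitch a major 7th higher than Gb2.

F3

Seven letter names up from G: F.
Moving 11 semitones up from Gb2 (the size of a major seventh) reaches F3.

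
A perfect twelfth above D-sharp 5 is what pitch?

The twelfth's letter: D up five letter names plus an octave → A.
A perfect twelfth spans 19 semitones, so from D#5 the target pitch is A#6.

A-sharp 6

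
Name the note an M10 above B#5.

D##7

Three letters up from B (plus an octave) reaches D.
A major tenth spans 16 semitones, so from B#5 the target pitch is D##7.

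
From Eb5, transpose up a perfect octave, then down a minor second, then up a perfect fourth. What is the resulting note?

Eb5 up a perfect octave → Eb6 (12 semitones).
Eb6 down a minor second → D6 (1 semitone).
D6 up a perfect fourth → G6 (5 semitones).

G6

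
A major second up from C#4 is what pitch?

The second takes the letter from C up to D.
Moving 2 semitones up from C#4 (the size of a major second) reaches D#4.

D#4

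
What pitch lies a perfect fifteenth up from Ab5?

A fifteenth keeps the letter name A, two octaves up from A.
Moving 24 semitones up from Ab5 (the size of a perfect fifteenth) reaches Ab7.

Ab7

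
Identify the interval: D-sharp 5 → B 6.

minor thirteenth

D to B spans six letter names (D-E-F-G-A-B), plus an octave: a thirteenth.
D#5 to B6 is 20 semitones, a half step short of the major thirteenth (21), so this is minor.
(Equivalently, a compound minor sixth: a minor sixth plus an octave.)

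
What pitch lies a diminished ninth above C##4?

The ninth's letter: C up two letter names plus an octave → D.
Moving 12 semitones up from C##4 (the size of a diminished ninth) reaches D5.

D5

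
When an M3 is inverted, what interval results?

minor 6th

Inverted interval numbers add to nine, so a third pairs with a sixth (3 + 6 = 9).
And major becomes minor under inversion, so we get a minor sixth.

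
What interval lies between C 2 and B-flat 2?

minor seventh

C to B spans seven letter names (C-D-E-F-G-A-B) — that makes it a seventh of some quality.
A major seventh would be 11 semitones, but C2 to Bb2 is 10 — one semitone narrower, making it a minor seventh.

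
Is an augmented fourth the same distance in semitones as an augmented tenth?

No

6 semitones (augmented fourth) vs 17 semitones (augmented tenth): not equal.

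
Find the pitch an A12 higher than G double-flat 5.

D flat 7

Counting five letter names plus an octave up from G lands on D.
Moving 20 semitones up from Gbb5 (the size of an augmented twelfth) reaches Db7.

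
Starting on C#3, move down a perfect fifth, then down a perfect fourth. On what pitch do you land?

C#3 down a perfect fifth → F#2 (7 semitones).
A perfect fourth down from F#2 is C#2.

C#2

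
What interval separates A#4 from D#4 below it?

Descending from A#4 to D#4 is the same interval as ascending D#4 to A#4.
D to A spans five letter names (D-E-F-G-A): a fifth.
The perfect fifth spans 7 semitones, and D#4 to A#4 is exactly 7 semitones — so this is a perfect fifth.

perfect fifth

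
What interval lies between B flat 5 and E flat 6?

B to E spans four letter names (B-C-D-E): a fourth.
Bb5 to Eb6 is 5 semitones, matching the perfect fourth exactly, so the quality is perfect.

P4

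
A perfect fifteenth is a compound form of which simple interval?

perfect octave

Subtracting seven from the interval number removes an octave: 15 − 7 = 8.
So a perfect fifteenth is an octave plus a perfect octave. The quality is unchanged.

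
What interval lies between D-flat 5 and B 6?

D to B spans six letter names (D-E-F-G-A-B), plus an octave: a thirteenth.
Db5 to B6 spans 22 semitones — one semitone wider than the major thirteenth (21) — giving an augmented thirteenth.
(Equivalently, a compound augmented sixth: an augmented sixth plus an octave.)

augmented 13th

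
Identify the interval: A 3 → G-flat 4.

diminished seventh

A to G spans seven letter names (A-B-C-D-E-F-G) — that makes it a seventh of some quality.
The major seventh is 11 semitones; here we have 9, two semitones narrower: diminished.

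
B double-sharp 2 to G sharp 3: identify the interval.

d6

B to G spans six letter names (B-C-D-E-F-G) — that makes it a sixth of some quality.
B##2 to G#3 spans 7 semitones — two semitones narrower than the major sixth (9) — giving a diminished sixth.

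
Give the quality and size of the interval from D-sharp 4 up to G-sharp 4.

D to G spans four letter names (D-E-F-G), so the interval is some kind of fourth.
The perfect fourth spans 5 semitones, and D#4 to G#4 is exactly 5 semitones — so this is a perfect fourth.

perfect fourth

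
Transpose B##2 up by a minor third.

The third takes the letter from B up to D.
A minor third is 3 semitones; 3 semitones up from B##2 gives D##3.

D##3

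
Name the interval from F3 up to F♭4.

F to F is the same letter name, plus an octave, so the interval is some kind of octave.
A perfect octave would be 12 semitones; F3 to Fb4 is 11, one semitone narrower, so the interval is diminished.

diminished octave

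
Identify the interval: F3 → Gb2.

major seventh

Descending from F3 to Gb2 is the same interval as ascending Gb2 to F3.
G to F spans seven letter names (G-A-B-C-D-E-F), so the interval is some kind of seventh.
Counting semitones, Gb2→F3 is 11, which is the major seventh.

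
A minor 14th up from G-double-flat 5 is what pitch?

F-double-flat 7

Seven letters up from G (plus an octave) reaches F.
A minor fourteenth is 22 semitones; 22 semitones up from Gbb5 gives Fbb7.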